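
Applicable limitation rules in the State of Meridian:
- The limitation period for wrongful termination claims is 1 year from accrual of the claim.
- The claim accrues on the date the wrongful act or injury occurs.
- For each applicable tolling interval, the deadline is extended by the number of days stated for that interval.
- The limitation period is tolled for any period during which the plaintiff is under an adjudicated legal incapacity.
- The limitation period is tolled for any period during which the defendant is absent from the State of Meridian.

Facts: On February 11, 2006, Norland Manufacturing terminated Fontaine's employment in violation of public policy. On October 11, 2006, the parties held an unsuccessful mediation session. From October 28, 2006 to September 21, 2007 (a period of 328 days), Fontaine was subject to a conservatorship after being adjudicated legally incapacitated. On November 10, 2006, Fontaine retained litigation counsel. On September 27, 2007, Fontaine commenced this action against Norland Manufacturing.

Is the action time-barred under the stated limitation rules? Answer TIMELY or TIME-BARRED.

TIMELY

The claim accrued on February 11, 2006, the date of the act.
The untolled deadline — 1 year after February 11, 2006 — is February 11, 2007.
The period was tolled for 328 days by the plaintiff's legal incapacity (October 28, 2006 to September 21, 2007), pushing the deadline to January 5, 2008.
Nothing else in the chronology tolls or restarts the period.
The September 27, 2007 filing precedes the January 5, 2008 deadline; the claim is timely.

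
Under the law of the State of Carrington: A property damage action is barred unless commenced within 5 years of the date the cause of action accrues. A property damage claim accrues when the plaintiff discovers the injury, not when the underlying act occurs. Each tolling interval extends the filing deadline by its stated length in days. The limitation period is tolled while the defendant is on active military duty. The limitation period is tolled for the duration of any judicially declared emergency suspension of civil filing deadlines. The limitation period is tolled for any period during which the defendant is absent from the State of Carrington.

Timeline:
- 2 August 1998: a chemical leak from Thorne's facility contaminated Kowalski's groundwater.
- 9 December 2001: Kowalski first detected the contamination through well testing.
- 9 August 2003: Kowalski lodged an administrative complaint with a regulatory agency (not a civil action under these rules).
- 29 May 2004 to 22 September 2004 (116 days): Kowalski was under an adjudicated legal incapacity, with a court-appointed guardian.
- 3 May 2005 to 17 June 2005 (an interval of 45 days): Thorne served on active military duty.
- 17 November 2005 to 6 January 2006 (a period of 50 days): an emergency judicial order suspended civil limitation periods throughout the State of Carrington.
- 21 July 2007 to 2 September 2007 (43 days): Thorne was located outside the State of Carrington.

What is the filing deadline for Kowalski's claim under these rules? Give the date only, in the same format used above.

Accrual is tied to discovery, so the period began on 9 December 2001 rather than on 2 August 1998 when the act occurred.
5 years from 9 December 2001 is 9 December 2006.
Because the defendant's active military service ran from 3 May 2005 to 17 June 2005, the deadline is extended by 45 days to 23 January 2007.
The period was tolled for 50 days by the emergency suspension of filing deadlines (17 November 2005 to 6 January 2006), pushing the deadline to 14 March 2007.
The defendant's absence from the jurisdiction from 21 July 2007 to 2 September 2007 began after the period had already run on 14 March 2007, so it has no tolling effect.
The plaintiff's legal incapacity from 29 May 2004 to 22 September 2004 does not toll the period, because no stated rule makes the plaintiff's incapacity a tolling event.
The other events in the timeline have no effect on the limitation period under the stated rules.

14 March 2007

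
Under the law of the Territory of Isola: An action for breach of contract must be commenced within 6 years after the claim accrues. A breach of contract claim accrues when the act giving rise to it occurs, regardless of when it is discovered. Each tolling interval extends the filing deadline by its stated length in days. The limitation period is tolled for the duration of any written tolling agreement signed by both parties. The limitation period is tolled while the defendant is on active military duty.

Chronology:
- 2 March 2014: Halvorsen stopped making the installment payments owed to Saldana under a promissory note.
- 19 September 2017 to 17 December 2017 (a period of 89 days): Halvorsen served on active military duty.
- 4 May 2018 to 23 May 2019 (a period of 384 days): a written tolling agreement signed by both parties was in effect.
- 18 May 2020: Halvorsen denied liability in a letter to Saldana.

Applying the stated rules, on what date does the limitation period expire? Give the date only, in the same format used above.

The limitation period began to run on 2 March 2014.
Adding the 6 years base period to 2 March 2014 gives a deadline of 2 March 2020, before any tolling.
The defendant's active military service from 19 September 2017 to 17 December 2017 tolled the period for 89 days, extending the deadline to 30 May 2020.
The period was tolled for 384 days by the written tolling agreement (4 May 2018 to 23 May 2019), pushing the deadline to 18 June 2021.
The other events in the timeline have no effect on the limitation period under the stated rules.

18 June 2021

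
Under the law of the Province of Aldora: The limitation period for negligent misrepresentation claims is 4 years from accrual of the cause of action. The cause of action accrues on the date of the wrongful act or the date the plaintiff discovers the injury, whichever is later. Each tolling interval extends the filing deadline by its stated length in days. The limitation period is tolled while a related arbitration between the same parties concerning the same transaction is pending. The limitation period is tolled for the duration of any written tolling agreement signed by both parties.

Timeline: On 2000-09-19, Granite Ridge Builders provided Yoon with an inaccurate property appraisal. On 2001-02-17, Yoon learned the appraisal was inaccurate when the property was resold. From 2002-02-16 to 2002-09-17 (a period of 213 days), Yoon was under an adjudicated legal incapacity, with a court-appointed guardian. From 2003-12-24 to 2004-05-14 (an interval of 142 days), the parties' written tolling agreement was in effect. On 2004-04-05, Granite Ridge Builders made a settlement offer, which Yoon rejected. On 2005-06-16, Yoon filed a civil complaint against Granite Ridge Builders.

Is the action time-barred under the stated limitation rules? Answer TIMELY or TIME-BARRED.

The claim accrued on 2001-02-17 — the later of the 2000-09-19 act and the 2001-02-17 discovery.
The untolled deadline — 4 years after 2001-02-17 — is 2005-02-17.
The period was tolled for 142 days by the written tolling agreement (2003-12-24 to 2004-05-14), pushing the deadline to 2005-07-09.
The plaintiff's legal incapacity from 2002-02-16 to 2002-09-17 does not toll the period, because no stated rule makes the plaintiff's incapacity a tolling event.
The other events in the timeline have no effect on the limitation period under the stated rules.
Yoon filed on 2005-06-16, before the 2005-07-09 deadline, so the action is timely.

TIMELY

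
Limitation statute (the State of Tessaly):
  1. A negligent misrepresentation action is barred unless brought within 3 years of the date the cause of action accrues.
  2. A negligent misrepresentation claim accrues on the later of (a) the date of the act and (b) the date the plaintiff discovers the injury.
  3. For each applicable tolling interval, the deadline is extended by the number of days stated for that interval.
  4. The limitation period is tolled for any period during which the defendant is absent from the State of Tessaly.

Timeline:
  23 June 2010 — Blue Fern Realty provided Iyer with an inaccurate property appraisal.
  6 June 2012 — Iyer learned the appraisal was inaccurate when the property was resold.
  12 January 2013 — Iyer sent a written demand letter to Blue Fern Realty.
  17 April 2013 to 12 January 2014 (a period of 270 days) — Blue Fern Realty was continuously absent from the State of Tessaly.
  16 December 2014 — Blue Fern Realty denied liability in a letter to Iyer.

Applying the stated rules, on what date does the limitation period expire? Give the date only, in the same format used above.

Because discovery on 6 June 2012 post-dates the 23 June 2010 act, accrual under the later-of rule falls on 6 June 2012.
The untolled deadline — 3 years after 6 June 2012 — is 6 June 2015.
The defendant's absence from the jurisdiction from 17 April 2013 to 12 January 2014 tolled the period for 270 days, extending the deadline to 2 March 2016.
Nothing else in the chronology tolls or restarts the period.

2 March 2016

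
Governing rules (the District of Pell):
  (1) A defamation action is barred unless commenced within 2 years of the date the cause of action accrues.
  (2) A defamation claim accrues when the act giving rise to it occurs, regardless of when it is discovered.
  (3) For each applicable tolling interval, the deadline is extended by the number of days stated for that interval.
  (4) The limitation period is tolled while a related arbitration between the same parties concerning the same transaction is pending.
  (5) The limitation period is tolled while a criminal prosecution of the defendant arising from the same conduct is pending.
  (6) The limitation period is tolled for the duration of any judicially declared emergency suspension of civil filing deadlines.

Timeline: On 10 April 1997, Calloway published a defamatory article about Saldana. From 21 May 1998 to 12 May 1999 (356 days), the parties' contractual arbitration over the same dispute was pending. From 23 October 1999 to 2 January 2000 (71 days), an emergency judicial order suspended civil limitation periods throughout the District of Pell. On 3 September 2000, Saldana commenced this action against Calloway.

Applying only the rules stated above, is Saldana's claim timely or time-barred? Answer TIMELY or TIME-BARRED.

The limitation period began to run on 10 April 1997.
2 years from 10 April 1997 is 10 April 1999.
The pending related arbitration from 21 May 1998 to 12 May 1999 tolled the period for 356 days, extending the deadline to 31 March 2000.
Because the emergency suspension of filing deadlines ran from 23 October 1999 to 2 January 2000, the deadline is extended by 71 days to 10 June 2000.
Saldana filed on 3 September 2000, after the 10 June 2000 deadline, so the action is time-barred.

TIME-BARRED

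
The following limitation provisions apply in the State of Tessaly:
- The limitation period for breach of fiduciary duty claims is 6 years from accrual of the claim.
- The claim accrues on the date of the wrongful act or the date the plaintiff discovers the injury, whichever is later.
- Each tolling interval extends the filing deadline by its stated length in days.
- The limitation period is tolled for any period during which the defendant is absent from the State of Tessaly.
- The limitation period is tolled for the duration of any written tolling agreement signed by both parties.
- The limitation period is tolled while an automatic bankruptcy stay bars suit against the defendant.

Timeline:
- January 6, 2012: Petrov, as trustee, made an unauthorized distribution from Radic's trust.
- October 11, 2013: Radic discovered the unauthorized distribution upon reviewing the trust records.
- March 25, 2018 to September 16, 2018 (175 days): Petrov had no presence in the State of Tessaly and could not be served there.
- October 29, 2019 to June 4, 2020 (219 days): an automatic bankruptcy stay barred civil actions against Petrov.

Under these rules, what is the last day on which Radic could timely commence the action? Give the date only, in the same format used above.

November 8, 2020

Because discovery on October 11, 2013 post-dates the January 6, 2012 act, accrual under the later-of rule falls on October 11, 2013.
The untolled deadline — 6 years after October 11, 2013 — is October 11, 2019.
Because the defendant's absence from the jurisdiction ran from March 25, 2018 to September 16, 2018, the deadline is extended by 175 days to April 3, 2020.
The automatic bankruptcy stay from October 29, 2019 to June 4, 2020 tolled the period for 219 days, extending the deadline to November 8, 2020.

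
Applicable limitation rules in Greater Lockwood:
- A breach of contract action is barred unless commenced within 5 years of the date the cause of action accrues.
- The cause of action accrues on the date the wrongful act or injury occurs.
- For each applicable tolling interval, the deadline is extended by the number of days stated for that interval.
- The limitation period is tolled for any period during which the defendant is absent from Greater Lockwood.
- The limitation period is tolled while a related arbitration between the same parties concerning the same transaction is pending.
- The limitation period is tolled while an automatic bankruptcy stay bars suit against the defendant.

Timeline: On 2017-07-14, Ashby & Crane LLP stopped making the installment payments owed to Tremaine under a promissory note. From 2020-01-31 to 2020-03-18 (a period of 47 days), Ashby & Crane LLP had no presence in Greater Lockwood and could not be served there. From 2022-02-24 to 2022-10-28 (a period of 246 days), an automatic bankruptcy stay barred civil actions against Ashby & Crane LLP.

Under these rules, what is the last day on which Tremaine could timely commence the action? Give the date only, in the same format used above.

2023-05-03

The limitation period began to run on 2017-07-14.
Adding the 5 years base period to 2017-07-14 gives a deadline of 2022-07-14, before any tolling.
The defendant's absence from the jurisdiction from 2020-01-31 to 2020-03-18 tolled the period for 47 days, extending the deadline to 2022-08-30.
The automatic bankruptcy stay from 2022-02-24 to 2022-10-28 tolled the period for 246 days, extending the deadline to 2023-05-03.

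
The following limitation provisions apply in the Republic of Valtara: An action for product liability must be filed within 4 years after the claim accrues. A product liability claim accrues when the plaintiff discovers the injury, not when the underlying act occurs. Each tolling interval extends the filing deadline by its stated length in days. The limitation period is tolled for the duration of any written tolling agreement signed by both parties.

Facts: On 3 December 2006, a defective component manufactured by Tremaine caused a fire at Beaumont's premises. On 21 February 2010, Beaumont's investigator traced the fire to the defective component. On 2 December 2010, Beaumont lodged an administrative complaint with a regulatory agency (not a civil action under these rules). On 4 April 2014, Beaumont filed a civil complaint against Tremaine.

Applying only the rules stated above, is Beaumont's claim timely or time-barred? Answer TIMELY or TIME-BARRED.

Accrual is tied to discovery, so the period began on 21 February 2010 rather than on 3 December 2006 when the act occurred.
The untolled deadline — 4 years after 21 February 2010 — is 21 February 2014.
The other events in the timeline have no effect on the limitation period under the stated rules.
The 4 April 2014 filing falls after the 21 February 2014 deadline; the claim is time-barred.

TIME-BARRED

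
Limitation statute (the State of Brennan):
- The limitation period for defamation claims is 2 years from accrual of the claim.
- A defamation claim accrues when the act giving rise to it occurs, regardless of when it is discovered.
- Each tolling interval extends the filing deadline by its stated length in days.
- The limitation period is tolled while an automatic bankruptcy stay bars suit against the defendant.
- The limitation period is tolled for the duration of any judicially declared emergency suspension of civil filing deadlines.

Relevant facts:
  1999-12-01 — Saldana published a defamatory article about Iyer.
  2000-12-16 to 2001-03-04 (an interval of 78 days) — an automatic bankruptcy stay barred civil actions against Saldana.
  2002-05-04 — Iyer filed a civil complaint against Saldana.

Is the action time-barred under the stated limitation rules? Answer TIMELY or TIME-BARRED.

The limitation period began to run on 1999-12-01.
Adding the 2 years base period to 1999-12-01 gives a deadline of 2001-12-01, before any tolling.
Because the automatic bankruptcy stay ran from 2000-12-16 to 2001-03-04, the deadline is extended by 78 days to 2002-02-17.
Filing on 2002-05-04 missed the 2002-02-17 deadline — the action is time-barred.

TIME-BARRED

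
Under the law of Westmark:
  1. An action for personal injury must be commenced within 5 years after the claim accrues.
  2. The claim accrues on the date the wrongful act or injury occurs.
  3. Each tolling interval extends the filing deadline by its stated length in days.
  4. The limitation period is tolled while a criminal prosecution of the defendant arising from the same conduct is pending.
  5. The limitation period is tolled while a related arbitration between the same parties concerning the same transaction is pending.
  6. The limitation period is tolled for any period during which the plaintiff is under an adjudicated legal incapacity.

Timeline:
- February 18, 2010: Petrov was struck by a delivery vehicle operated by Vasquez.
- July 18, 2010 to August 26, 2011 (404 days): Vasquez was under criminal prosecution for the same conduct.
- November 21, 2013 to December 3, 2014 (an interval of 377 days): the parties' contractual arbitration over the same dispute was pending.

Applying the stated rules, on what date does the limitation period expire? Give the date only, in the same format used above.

April 9, 2017

The claim accrued on February 18, 2010, when the wrongful act occurred.
Adding the 5 years base period to February 18, 2010 gives a deadline of February 18, 2015, before any tolling.
The pending criminal prosecution from July 18, 2010 to August 26, 2011 tolled the period for 404 days, extending the deadline to March 28, 2016.
The pending related arbitration from November 21, 2013 to December 3, 2014 tolled the period for 377 days, extending the deadline to April 9, 2017.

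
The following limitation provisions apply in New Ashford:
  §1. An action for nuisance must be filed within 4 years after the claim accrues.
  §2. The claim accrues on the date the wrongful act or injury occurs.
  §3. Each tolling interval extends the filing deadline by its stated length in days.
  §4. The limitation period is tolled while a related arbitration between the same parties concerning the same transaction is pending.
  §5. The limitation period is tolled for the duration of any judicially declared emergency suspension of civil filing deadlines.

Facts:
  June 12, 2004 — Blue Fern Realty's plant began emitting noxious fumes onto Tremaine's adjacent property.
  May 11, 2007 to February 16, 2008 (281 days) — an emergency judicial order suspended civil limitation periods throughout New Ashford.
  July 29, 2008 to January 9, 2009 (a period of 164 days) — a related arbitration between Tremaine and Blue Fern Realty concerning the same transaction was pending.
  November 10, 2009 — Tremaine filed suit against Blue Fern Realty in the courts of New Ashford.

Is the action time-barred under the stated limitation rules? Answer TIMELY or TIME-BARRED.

TIME-BARRED

The limitation period began to run on June 12, 2004.
Adding the 4 years base period to June 12, 2004 gives a deadline of June 12, 2008, before any tolling.
The period was tolled for 281 days by the emergency suspension of filing deadlines (May 11, 2007 to February 16, 2008), pushing the deadline to March 20, 2009.
The period was tolled for 164 days by the pending related arbitration (July 29, 2008 to January 9, 2009), pushing the deadline to August 31, 2009.
Tremaine filed on November 10, 2009, after the August 31, 2009 deadline, so the action is time-barred.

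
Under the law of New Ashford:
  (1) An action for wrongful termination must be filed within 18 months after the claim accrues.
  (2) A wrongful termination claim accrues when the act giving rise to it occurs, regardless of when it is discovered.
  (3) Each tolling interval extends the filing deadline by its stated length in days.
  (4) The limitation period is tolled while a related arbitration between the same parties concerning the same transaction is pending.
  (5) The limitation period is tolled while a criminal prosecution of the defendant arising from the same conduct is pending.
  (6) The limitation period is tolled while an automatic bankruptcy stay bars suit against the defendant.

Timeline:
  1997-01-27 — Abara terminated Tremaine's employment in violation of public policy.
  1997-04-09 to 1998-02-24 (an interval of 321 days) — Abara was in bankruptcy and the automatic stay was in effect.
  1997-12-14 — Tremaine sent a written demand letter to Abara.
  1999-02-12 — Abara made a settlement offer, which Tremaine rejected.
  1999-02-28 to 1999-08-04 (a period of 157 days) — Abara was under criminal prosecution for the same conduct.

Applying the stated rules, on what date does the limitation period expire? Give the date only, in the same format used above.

The claim accrued on 1997-01-27, when the wrongful act occurred.
The untolled deadline — 18 months after 1997-01-27 — is 1998-07-27.
Because the automatic bankruptcy stay ran from 1997-04-09 to 1998-02-24, the deadline is extended by 321 days to 1999-06-13.
Because the pending criminal prosecution ran from 1999-02-28 to 1999-08-04, the deadline is extended by 157 days to 1999-11-17.
Nothing else in the chronology tolls or restarts the period.

1999-11-17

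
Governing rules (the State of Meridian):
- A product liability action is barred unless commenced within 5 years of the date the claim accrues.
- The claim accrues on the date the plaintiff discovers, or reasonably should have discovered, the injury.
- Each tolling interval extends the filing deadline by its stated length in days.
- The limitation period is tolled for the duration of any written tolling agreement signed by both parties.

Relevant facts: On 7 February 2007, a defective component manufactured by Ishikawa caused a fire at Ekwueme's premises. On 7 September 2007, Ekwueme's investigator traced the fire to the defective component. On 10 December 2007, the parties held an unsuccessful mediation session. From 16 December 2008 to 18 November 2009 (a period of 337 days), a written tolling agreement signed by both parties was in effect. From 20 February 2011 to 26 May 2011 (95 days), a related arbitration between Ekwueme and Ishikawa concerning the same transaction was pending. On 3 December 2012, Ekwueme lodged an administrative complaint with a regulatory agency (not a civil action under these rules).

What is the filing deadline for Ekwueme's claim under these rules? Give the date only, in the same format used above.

The claim did not accrue until Ekwueme discovered the injury on 7 September 2007; the 7 February 2007 act date does not start the clock under the stated rule.
The untolled deadline — 5 years after 7 September 2007 — is 7 September 2012.
The written tolling agreement from 16 December 2008 to 18 November 2009 tolled the period for 337 days, extending the deadline to 10 August 2013.
No stated provision tolls the period for a pending arbitration, so the interval from 20 February 2011 to 26 May 2011 has no effect on the deadline.
None of the other events listed affects the running of the period under the stated rules.

10 August 2013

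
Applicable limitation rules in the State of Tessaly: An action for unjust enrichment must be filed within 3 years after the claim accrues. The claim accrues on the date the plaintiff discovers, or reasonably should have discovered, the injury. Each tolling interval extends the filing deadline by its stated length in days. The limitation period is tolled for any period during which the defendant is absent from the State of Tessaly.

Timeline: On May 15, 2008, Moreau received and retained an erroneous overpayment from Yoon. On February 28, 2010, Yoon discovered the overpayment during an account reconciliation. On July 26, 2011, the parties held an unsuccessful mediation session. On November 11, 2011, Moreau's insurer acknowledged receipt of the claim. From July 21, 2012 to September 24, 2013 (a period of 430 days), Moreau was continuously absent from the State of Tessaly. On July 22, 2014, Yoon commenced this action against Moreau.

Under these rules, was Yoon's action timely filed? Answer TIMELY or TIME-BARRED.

Accrual is tied to discovery, so the period began on February 28, 2010 rather than on May 15, 2008 when the act occurred.
The untolled deadline — 3 years after February 28, 2010 — is February 28, 2013.
The defendant's absence from the jurisdiction from July 21, 2012 to September 24, 2013 tolled the period for 430 days, extending the deadline to May 4, 2014.
Nothing else in the chronology tolls or restarts the period.
The July 22, 2014 filing falls after the May 4, 2014 deadline; the claim is time-barred.

TIME-BARRED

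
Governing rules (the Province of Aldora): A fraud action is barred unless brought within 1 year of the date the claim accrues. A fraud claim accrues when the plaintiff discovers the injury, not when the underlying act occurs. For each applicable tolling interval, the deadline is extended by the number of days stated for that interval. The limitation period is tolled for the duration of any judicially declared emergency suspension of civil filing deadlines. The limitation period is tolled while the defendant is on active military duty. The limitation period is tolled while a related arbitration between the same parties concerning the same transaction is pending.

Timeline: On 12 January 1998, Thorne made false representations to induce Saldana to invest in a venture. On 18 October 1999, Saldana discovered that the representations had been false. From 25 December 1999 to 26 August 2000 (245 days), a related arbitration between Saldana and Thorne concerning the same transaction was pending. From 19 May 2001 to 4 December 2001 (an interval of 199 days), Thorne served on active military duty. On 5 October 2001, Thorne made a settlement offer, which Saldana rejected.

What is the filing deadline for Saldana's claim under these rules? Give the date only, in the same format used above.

Accrual is tied to discovery, so the period began on 18 October 1999 rather than on 12 January 1998 when the act occurred.
The untolled deadline — 1 year after 18 October 1999 — is 18 October 2000.
The pending related arbitration from 25 December 1999 to 26 August 2000 tolled the period for 245 days, extending the deadline to 20 June 2001.
The defendant's active military service from 19 May 2001 to 4 December 2001 tolled the period for 199 days, extending the deadline to 5 January 2002.
None of the other events listed affects the running of the period under the stated rules.

5 January 2002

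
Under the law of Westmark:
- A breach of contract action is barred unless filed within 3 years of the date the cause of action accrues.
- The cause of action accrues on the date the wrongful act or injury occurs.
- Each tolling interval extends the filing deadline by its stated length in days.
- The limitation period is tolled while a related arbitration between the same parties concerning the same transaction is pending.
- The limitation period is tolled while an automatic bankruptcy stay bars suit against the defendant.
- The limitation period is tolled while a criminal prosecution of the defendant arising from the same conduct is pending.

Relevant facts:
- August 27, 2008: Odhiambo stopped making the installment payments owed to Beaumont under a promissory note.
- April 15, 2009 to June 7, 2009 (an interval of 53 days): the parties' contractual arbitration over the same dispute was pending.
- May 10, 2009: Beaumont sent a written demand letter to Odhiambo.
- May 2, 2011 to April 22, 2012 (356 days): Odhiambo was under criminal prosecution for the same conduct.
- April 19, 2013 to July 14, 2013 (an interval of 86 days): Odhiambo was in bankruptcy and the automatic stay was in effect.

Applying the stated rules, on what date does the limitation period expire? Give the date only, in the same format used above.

The limitation period began to run on August 27, 2008.
3 years from August 27, 2008 is August 27, 2011.
The period was tolled for 53 days by the pending related arbitration (April 15, 2009 to June 7, 2009), pushing the deadline to October 19, 2011.
Because the pending criminal prosecution ran from May 2, 2011 to April 22, 2012, the deadline is extended by 356 days to October 9, 2012.
By the time the automatic bankruptcy stay began on April 19, 2013, the limitation period had already expired on October 9, 2012; that interval cannot revive it.
Nothing else in the chronology tolls or restarts the period.

October 9, 2012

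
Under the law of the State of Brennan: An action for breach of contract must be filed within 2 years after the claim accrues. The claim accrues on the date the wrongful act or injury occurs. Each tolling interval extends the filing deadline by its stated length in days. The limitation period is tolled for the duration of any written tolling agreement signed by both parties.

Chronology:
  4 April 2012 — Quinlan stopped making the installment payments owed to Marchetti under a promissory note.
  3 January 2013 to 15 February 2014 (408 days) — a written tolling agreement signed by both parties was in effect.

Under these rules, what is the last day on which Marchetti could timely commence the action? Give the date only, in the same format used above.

17 May 2015

The limitation period began to run on 4 April 2012.
The untolled deadline — 2 years after 4 April 2012 — is 4 April 2014.
Because the written tolling agreement ran from 3 January 2013 to 15 February 2014, the deadline is extended by 408 days to 17 May 2015.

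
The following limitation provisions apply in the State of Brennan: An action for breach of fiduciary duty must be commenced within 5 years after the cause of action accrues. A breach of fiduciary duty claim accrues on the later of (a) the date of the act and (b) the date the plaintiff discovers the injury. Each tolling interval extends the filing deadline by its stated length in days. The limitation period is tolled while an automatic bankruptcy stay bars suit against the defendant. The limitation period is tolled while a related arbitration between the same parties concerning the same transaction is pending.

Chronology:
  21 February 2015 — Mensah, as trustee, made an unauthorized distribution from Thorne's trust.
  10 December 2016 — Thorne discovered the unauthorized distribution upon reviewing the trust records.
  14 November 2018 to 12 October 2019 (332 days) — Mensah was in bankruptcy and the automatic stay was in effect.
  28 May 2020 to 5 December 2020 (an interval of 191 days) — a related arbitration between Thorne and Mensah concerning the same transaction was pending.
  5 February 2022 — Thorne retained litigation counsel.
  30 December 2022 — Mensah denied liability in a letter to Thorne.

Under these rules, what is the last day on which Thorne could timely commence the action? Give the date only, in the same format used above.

Because discovery on 10 December 2016 post-dates the 21 February 2015 act, accrual under the later-of rule falls on 10 December 2016.
Adding the 5 years base period to 10 December 2016 gives a deadline of 10 December 2021, before any tolling.
The automatic bankruptcy stay from 14 November 2018 to 12 October 2019 tolled the period for 332 days, extending the deadline to 7 November 2022.
The period was tolled for 191 days by the pending related arbitration (28 May 2020 to 5 December 2020), pushing the deadline to 17 May 2023.
The other events in the timeline have no effect on the limitation period under the stated rules.

17 May 2023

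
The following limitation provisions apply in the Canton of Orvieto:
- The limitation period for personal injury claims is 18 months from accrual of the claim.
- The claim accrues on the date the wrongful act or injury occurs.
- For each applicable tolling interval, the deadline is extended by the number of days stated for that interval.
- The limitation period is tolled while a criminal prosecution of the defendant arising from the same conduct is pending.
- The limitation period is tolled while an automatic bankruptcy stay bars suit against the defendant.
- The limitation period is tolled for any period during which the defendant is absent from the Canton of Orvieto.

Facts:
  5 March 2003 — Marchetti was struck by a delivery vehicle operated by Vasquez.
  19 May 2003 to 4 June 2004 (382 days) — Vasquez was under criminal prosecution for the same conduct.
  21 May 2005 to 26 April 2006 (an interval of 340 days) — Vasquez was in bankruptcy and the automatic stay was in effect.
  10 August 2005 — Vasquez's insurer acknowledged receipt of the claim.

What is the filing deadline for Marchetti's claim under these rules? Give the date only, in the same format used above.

The claim accrued on 5 March 2003, the date of the act.
18 months from 5 March 2003 is 5 September 2004.
The pending criminal prosecution from 19 May 2003 to 4 June 2004 tolled the period for 382 days, extending the deadline to 22 September 2005.
The automatic bankruptcy stay from 21 May 2005 to 26 April 2006 tolled the period for 340 days, extending the deadline to 28 August 2006.
None of the other events listed affects the running of the period under the stated rules.

28 August 2006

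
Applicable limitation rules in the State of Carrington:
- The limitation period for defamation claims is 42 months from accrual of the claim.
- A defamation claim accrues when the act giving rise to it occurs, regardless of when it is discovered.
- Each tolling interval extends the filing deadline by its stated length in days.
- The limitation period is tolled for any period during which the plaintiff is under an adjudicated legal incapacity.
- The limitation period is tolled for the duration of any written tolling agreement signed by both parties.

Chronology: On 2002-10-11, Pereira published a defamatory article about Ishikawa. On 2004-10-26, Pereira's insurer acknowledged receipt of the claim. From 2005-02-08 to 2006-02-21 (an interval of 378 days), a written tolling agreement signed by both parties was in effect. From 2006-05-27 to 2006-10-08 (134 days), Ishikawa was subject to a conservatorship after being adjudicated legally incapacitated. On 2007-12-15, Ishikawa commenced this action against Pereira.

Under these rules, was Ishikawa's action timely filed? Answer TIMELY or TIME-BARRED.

TIME-BARRED

The claim accrued on 2002-10-11, when the wrongful act occurred.
The untolled deadline — 42 months after 2002-10-11 — is 2006-04-11.
The period was tolled for 378 days by the written tolling agreement (2005-02-08 to 2006-02-21), pushing the deadline to 2007-04-24.
The period was tolled for 134 days by the plaintiff's legal incapacity (2006-05-27 to 2006-10-08), pushing the deadline to 2007-09-05.
Nothing else in the chronology tolls or restarts the period.
Filing on 2007-12-15 missed the 2007-09-05 deadline — the action is time-barred.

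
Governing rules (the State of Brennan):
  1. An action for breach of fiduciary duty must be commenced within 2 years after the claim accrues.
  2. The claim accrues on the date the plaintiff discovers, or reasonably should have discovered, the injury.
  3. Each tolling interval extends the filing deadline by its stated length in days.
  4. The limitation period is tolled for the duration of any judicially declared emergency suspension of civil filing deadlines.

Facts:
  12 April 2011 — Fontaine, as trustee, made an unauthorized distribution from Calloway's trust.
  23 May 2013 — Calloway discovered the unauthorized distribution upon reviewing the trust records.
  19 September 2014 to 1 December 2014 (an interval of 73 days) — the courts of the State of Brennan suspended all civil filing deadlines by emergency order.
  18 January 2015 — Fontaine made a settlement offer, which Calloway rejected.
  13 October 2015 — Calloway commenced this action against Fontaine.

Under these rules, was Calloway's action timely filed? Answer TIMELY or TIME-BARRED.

Under the discovery rule, the claim accrued on 23 May 2013, when Calloway discovered the injury — not on the 12 April 2011 date of the underlying act.
The untolled deadline — 2 years after 23 May 2013 — is 23 May 2015.
The emergency suspension of filing deadlines from 19 September 2014 to 1 December 2014 tolled the period for 73 days, extending the deadline to 4 August 2015.
Nothing else in the chronology tolls or restarts the period.
The 13 October 2015 filing falls after the 4 August 2015 deadline; the claim is time-barred.

TIME-BARRED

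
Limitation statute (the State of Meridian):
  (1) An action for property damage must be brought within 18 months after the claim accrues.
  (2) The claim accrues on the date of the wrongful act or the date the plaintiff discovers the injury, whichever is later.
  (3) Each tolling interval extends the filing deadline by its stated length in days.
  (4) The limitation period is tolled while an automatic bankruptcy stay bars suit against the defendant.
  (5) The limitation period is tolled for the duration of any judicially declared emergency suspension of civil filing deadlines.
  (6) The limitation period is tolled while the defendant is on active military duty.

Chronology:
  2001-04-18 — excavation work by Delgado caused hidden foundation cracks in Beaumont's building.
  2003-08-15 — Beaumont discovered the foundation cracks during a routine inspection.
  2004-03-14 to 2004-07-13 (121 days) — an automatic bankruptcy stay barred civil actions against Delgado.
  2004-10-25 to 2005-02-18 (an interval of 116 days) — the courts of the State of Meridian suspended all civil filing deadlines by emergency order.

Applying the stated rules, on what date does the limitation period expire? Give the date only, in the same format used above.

The claim accrued on 2003-08-15 — the later of the 2001-04-18 act and the 2003-08-15 discovery.
Adding the 18 months base period to 2003-08-15 gives a deadline of 2005-02-15, before any tolling.
Because the automatic bankruptcy stay ran from 2004-03-14 to 2004-07-13, the deadline is extended by 121 days to 2005-06-16.
The emergency suspension of filing deadlines from 2004-10-25 to 2005-02-18 tolled the period for 116 days, extending the deadline to 2005-10-10.

2005-10-10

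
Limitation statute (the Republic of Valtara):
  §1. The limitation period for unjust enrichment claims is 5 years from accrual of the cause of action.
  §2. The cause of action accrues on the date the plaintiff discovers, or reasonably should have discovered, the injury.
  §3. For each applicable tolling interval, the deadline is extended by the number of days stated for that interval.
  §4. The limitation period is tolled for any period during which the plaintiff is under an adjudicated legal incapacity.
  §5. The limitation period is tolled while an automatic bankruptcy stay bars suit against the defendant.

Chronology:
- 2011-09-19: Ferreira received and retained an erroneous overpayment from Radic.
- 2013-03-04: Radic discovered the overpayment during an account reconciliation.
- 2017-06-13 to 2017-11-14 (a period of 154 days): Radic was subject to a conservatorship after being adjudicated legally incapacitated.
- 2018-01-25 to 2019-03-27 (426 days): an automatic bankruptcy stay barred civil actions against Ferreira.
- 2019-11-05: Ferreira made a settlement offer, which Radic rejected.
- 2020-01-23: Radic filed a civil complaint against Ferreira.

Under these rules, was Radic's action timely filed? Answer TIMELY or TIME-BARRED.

The claim did not accrue until Radic discovered the injury on 2013-03-04; the 2011-09-19 act date does not start the clock under the stated rule.
5 years from 2013-03-04 is 2018-03-04.
The period was tolled for 154 days by the plaintiff's legal incapacity (2017-06-13 to 2017-11-14), pushing the deadline to 2018-08-05.
Because the automatic bankruptcy stay ran from 2018-01-25 to 2019-03-27, the deadline is extended by 426 days to 2019-10-05.
Nothing else in the chronology tolls or restarts the period.
Filing on 2020-01-23 missed the 2019-10-05 deadline — the action is time-barred.

TIME-BARRED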